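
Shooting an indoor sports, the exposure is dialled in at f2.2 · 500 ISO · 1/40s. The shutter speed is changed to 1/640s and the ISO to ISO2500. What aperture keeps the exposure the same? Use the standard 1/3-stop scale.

f/1.2

Shutter speed: 1/40 → 1/50 → 1/60 → 1/80 → 1/100 → 1/125 → 1/160 → 1/200 → 1/250 → 1/320 → 1/400 → 1/500 → 1/640 — 4 stops faster (darker).
ISO: 500 → 640 → 800 → 1000 → 1250 → 1600 → 2000 → 2500 — 2 1/3 stops raised (brighter).
Net change so far: 1 2/3 stops darker. Offset with the aperture: f/2.2 → f/2 → f/1.8 → f/1.6 → f/1.4 → f/1.2.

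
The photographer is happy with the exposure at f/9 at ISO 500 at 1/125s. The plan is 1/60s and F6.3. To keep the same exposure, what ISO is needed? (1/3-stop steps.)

ISO 125

Shutter speed: 1/125 → 1/100 → 1/80 → 1/60 — 1 stop longer (brighter).
Aperture: f/9 → f/8 → f/7.1 → f/6.3 — 1 stop opened up (brighter).
Net change so far: 2 stops brighter. Offset with the ISO: 500 → 400 → 320 → 250 → 200 → 160 → 125.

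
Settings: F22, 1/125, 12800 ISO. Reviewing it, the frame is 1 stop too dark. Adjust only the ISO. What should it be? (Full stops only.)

ISO 25600

Underexposed by 1 stop → need 1 stop brighter.
ISO: 12800 → 25600.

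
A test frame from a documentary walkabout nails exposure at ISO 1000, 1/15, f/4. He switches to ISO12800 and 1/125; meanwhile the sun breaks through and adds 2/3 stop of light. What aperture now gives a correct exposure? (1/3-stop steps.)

f/6.3

Scene light: 2/3 stop brighter.
ISO: 1000 → 1250 → 1600 → 2000 → 2500 → 3200 → 4000 → 5000 → 6400 → 8000 → 10000 → 12800 — 3 2/3 stops higher (brighter).
Shutter speed: 1/15 → 1/20 → 1/25 → 1/30 → 1/40 → 1/50 → 1/60 → 1/80 → 1/100 → 1/125 — 3 stops shorter (darker).
Net so far: 1 1/3 stops brighter. Aperture: f/4 → f/4.5 → f/5 → f/5.6 → f/6.3.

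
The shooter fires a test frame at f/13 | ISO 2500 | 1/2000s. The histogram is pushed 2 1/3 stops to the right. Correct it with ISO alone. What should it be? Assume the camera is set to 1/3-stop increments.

Overexposed by 2 1/3 stops → need 2 1/3 stops darker.
ISO: 2500 → 2000 → 1600 → 1250 → 1000 → 800 → 640 → 500.

ISO 500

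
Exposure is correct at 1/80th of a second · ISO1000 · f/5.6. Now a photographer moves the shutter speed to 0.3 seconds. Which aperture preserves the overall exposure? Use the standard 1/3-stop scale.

Shutter speed: 1/80 → 1/60 → 1/50 → 1/40 → 1/30 → 1/25 → 1/20 → 1/15 → 1/13 → 1/10 → 1/8 → 1/6 → 1/5 → 1/4 → 0.3 — 4 2/3 stops slower (brighter).
Need 4 2/3 stops darker from the aperture: f/5.6 → f/6.3 → f/7.1 → f/8 → f/9 → f/10 → f/11 → f/13 → f/14 → f/16 → f/18 → f/20 → f/22 → f/25 → f/29.

f/29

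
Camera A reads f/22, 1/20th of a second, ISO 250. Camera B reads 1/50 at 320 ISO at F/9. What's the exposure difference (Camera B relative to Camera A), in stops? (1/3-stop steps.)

1 2/3 stops brighter

Aperture: f/22 → f/20 → f/18 → f/16 → f/14 → f/13 → f/11 → f/10 → f/9 — 2 2/3 stops wider (brighter).
Shutter speed: 1/20 → 1/25 → 1/30 → 1/40 → 1/50 — 1 1/3 stops faster (darker).
ISO: 250 → 320 — 1/3 stop higher (brighter).
Net: +2 2/3 −1 1/3 +1/3 = +1 2/3 stops.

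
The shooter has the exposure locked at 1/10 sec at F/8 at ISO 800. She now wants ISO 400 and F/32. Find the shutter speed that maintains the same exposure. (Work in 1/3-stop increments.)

ISO: 800 → 640 → 500 → 400 — 1 stop dropped (darker).
Aperture: f/8 → f/9 → f/10 → f/11 → f/13 → f/14 → f/16 → f/18 → f/20 → f/22 → f/25 → f/29 → f/32 — 4 stops narrower (darker).
Net change so far: 5 stops darker. Offset with the shutter speed: 1/10 → 1/8 → 1/6 → 1/5 → 1/4 → 0.3 → 0.4 → 0.5 → 0.6 → 0.8 → 1 → 1.3 → 1.6 → 2 → 2.5 → 3.2.

3.2 s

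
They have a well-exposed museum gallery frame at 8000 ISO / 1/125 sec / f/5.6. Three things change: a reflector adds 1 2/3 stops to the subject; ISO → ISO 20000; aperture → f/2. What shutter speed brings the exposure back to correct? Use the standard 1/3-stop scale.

1/8000s

Scene light: 1 2/3 stops brighter.
ISO: 8000 → 10000 → 12800 → 16000 → 20000 — 1 1/3 stops raised (brighter).
Aperture: f/5.6 → f/5 → f/4.5 → f/4 → f/3.5 → f/3.2 → f/2.8 → f/2.5 → f/2.2 → f/2 — 3 stops larger aperture (brighter).
Net so far: 6 stops brighter. Shutter speed: 1/125 → 1/160 → 1/200 → 1/250 → 1/320 → 1/400 → 1/500 → 1/640 → 1/800 → 1/1000 → 1/1250 → 1/1600 → 1/2000 → 1/2500 → 1/3200 → 1/4000 → 1/5000 → 1/6400 → 1/8000.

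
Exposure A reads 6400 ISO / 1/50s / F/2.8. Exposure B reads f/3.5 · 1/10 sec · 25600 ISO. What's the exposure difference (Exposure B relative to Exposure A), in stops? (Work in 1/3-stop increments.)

3 2/3 stops brighter

Aperture: f/2.8 → f/3.2 → f/3.5 — 2/3 stop stopped down (darker).
Shutter speed: 1/50 → 1/40 → 1/30 → 1/25 → 1/20 → 1/15 → 1/13 → 1/10 — 2 1/3 stops slower (brighter).
ISO: 6400 → 8000 → 10000 → 12800 → 16000 → 20000 → 25600 — 2 stops raised (brighter).
Net: −2/3 +2 1/3 +2 = +3 2/3 stops.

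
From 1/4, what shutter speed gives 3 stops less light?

Shutter speed: 1/4 → 1/8 → 1/15 → 1/30 — 3 stops faster (darker).

1/30s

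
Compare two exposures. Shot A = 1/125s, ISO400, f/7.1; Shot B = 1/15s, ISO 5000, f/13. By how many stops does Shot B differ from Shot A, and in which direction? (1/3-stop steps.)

Aperture: f/7.1 → f/8 → f/9 → f/10 → f/11 → f/13 — 1 2/3 stops narrower (darker).
Shutter speed: 1/125 → 1/100 → 1/80 → 1/60 → 1/50 → 1/40 → 1/30 → 1/25 → 1/20 → 1/15 — 3 stops slower (brighter).
ISO: 400 → 500 → 640 → 800 → 1000 → 1250 → 1600 → 2000 → 2500 → 3200 → 4000 → 5000 — 3 2/3 stops raised (brighter).
Net: −1 2/3 +3 +3 2/3 = +5 stops.

5 stops brighter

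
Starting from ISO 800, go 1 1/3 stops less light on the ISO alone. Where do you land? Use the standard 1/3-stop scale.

ISO 320

ISO: 800 → 640 → 500 → 400 → 320 — 1 1/3 stops lower (darker).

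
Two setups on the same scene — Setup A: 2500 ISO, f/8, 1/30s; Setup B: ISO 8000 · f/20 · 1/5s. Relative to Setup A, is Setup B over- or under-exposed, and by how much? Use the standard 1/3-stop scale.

Aperture: f/8 → f/9 → f/10 → f/11 → f/13 → f/14 → f/16 → f/18 → f/20 — 2 2/3 stops narrower (darker).
Shutter speed: 1/30 → 1/25 → 1/20 → 1/15 → 1/13 → 1/10 → 1/8 → 1/6 → 1/5 — 2 2/3 stops longer (brighter).
ISO: 2500 → 3200 → 4000 → 5000 → 6400 → 8000 — 1 2/3 stops raised (brighter).
Net: −2 2/3 +2 2/3 +1 2/3 = +1 2/3 stops.

1 2/3 stops brighter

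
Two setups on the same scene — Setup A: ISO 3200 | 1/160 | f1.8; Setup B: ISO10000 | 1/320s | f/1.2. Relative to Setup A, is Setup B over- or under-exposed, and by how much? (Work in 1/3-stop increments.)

Aperture: f/1.8 → f/1.6 → f/1.4 → f/1.2 — 1 stop opened up (brighter).
Shutter speed: 1/160 → 1/200 → 1/250 → 1/320 — 1 stop faster (darker).
ISO: 3200 → 4000 → 5000 → 6400 → 8000 → 10000 — 1 2/3 stops higher (brighter).
Net: +1 −1 +1 2/3 = +1 2/3 stops.

1 2/3 stops brighter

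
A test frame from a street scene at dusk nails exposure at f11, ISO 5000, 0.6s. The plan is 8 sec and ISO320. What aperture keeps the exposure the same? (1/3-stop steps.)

f/10

Shutter speed: 0.6 → 0.8 → 1 → 1.3 → 1.6 → 2 → 2.5 → 3.2 → 4 → 5 → 6 → 8 — 3 2/3 stops longer (brighter).
ISO: 5000 → 4000 → 3200 → 2500 → 2000 → 1600 → 1250 → 1000 → 800 → 640 → 500 → 400 → 320 — 4 stops dropped (darker).
Net change so far: 1/3 stop darker. Offset with the aperture: f/11 → f/10.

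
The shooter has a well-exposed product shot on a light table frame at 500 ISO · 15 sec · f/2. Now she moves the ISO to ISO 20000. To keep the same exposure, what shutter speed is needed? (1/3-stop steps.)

0.4 s

ISO: 500 → 640 → 800 → 1000 → 1250 → 1600 → 2000 → 2500 → 3200 → 4000 → 5000 → 6400 → 8000 → 10000 → 12800 → 16000 → 20000 — 5 1/3 stops higher (brighter).
Need 5 1/3 stops darker from the shutter speed: 15 → 13 → 10 → 8 → 6 → 5 → 4 → 3.2 → 2.5 → 2 → 1.6 → 1.3 → 1 → 0.8 → 0.6 → 0.5 → 0.4.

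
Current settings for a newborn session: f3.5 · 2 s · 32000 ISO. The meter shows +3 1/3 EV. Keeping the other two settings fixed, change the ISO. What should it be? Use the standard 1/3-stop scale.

ISO 3200

Overexposed by 3 1/3 stops → need 3 1/3 stops darker.
ISO: 32000 → 25600 → 20000 → 16000 → 12800 → 10000 → 8000 → 6400 → 5000 → 4000 → 3200.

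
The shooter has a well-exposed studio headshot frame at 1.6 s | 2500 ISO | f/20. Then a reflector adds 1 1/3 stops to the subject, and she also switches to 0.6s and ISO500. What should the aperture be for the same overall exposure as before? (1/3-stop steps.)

f/9

Scene light: 1 1/3 stops brighter.
Shutter speed: 1.6 → 1.3 → 1 → 0.8 → 0.6 — 1 1/3 stops shorter (darker).
ISO: 2500 → 2000 → 1600 → 1250 → 1000 → 800 → 640 → 500 — 2 1/3 stops dropped (darker).
Net so far: 2 1/3 stops darker. Aperture: f/20 → f/18 → f/16 → f/14 → f/13 → f/11 → f/10 → f/9.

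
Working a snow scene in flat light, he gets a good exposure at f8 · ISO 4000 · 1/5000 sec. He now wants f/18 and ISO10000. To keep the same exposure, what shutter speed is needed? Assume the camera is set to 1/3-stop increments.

1/2500s

Aperture: f/8 → f/9 → f/10 → f/11 → f/13 → f/14 → f/16 → f/18 — 2 1/3 stops smaller aperture (darker).
ISO: 4000 → 5000 → 6400 → 8000 → 10000 — 1 1/3 stops raised (brighter).
Net change so far: 1 stop darker. Offset with the shutter speed: 1/5000 → 1/4000 → 1/3200 → 1/2500.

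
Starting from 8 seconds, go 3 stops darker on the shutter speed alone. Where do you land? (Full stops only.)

1 s

Shutter speed: 8 → 4 → 2 → 1 — 3 stops shorter (darker).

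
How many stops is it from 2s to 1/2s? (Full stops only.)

2 stops

2 → 1 → 1/2 — count the steps: 2 stops.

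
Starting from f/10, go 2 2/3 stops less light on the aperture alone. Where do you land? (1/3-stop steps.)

Aperture: f/10 → f/11 → f/13 → f/14 → f/16 → f/18 → f/20 → f/22 → f/25 — 2 2/3 stops stopped down (darker).

f/25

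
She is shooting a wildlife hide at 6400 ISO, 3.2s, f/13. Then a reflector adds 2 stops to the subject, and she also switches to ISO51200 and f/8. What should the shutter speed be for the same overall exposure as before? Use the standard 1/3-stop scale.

Scene light: 2 stops brighter.
ISO: 6400 → 8000 → 10000 → 12800 → 16000 → 20000 → 25600 → 32000 → 40000 → 51200 — 3 stops raised (brighter).
Aperture: f/13 → f/11 → f/10 → f/9 → f/8 — 1 1/3 stops wider (brighter).
Net so far: 6 1/3 stops brighter. Shutter speed: 3.2 → 2.5 → 2 → 1.6 → 1.3 → 1 → 0.8 → 0.6 → 0.5 → 0.4 → 0.3 → 1/4 → 1/5 → 1/6 → 1/8 → 1/10 → 1/13 → 1/15 → 1/20 → 1/25.

1/25s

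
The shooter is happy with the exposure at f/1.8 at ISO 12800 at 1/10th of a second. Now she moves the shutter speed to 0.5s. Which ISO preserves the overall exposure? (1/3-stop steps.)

Shutter speed: 1/10 → 1/8 → 1/6 → 1/5 → 1/4 → 0.3 → 0.4 → 0.5 — 2 1/3 stops longer (brighter).
Need 2 1/3 stops darker from the ISO: 12800 → 10000 → 8000 → 6400 → 5000 → 4000 → 3200 → 2500.

ISO 2500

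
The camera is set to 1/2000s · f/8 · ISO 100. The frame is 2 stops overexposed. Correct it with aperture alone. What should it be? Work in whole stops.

Overexposed by 2 stops → need 2 stops darker.
Aperture: f/8 → f/11 → f/16.

f/16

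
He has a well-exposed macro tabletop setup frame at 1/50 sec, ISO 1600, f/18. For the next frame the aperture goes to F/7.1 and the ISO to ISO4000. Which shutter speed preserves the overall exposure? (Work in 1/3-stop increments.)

1/800s

Aperture: f/18 → f/16 → f/14 → f/13 → f/11 → f/10 → f/9 → f/8 → f/7.1 — 2 2/3 stops opened up (brighter).
ISO: 1600 → 2000 → 2500 → 3200 → 4000 — 1 1/3 stops raised (brighter).
Net change so far: 4 stops brighter. Offset with the shutter speed: 1/50 → 1/60 → 1/80 → 1/100 → 1/125 → 1/160 → 1/200 → 1/250 → 1/320 → 1/400 → 1/500 → 1/640 → 1/800.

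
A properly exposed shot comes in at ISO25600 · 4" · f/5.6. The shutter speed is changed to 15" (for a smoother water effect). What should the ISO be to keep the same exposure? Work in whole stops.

ISO 6400

Shutter speed: 4 → 8 → 15 — 2 stops slower (brighter).
Need 2 stops darker from the ISO: 25600 → 12800 → 6400.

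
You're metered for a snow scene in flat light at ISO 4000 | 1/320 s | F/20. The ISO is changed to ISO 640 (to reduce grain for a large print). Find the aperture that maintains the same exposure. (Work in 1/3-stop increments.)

ISO: 4000 → 3200 → 2500 → 2000 → 1600 → 1250 → 1000 → 800 → 640 — 2 2/3 stops lower (darker).
Need 2 2/3 stops brighter from the aperture: f/20 → f/18 → f/16 → f/14 → f/13 → f/11 → f/10 → f/9 → f/8.

f/8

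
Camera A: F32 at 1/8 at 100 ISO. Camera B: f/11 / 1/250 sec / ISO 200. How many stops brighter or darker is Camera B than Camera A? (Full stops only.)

Aperture: f/32 → f/22 → f/16 → f/11 — 3 stops wider (brighter).
Shutter speed: 1/8 → 1/15 → 1/30 → 1/60 → 1/125 → 1/250 — 5 stops faster (darker).
ISO: 100 → 200 — 1 stop higher (brighter).
Net: +3 −5 +1 = −1 stop.

1 stop darker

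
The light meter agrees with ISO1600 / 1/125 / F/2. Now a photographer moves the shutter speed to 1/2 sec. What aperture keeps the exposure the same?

f/16

Shutter speed: 1/125 → 1/60 → 1/30 → 1/15 → 1/8 → 1/4 → 1/2 — 6 stops longer (brighter).
Need 6 stops darker from the aperture: f/2 → f/2.8 → f/4 → f/5.6 → f/8 → f/11 → f/16.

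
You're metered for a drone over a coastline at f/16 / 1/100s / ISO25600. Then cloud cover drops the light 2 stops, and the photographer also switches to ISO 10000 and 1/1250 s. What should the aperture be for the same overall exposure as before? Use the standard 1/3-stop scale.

Scene light: 2 stops darker.
ISO: 25600 → 20000 → 16000 → 12800 → 10000 — 1 1/3 stops lower (darker).
Shutter speed: 1/100 → 1/125 → 1/160 → 1/200 → 1/250 → 1/320 → 1/400 → 1/500 → 1/640 → 1/800 → 1/1000 → 1/1250 — 3 2/3 stops faster (darker).
Net so far: 7 stops darker. Aperture: f/16 → f/14 → f/13 → f/11 → f/10 → f/9 → f/8 → f/7.1 → f/6.3 → f/5.6 → f/5 → f/4.5 → f/4 → f/3.5 → f/3.2 → f/2.8 → f/2.5 → f/2.2 → f/2 → f/1.8 → f/1.6 → f/1.4.

f/1.4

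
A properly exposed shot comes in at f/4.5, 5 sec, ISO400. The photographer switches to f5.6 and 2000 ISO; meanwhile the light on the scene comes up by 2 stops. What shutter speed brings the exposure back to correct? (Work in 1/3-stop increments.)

0.4 s

Scene light: 2 stops brighter.
Aperture: f/4.5 → f/5 → f/5.6 — 2/3 stop stopped down (darker).
ISO: 400 → 500 → 640 → 800 → 1000 → 1250 → 1600 → 2000 — 2 1/3 stops higher (brighter).
Net so far: 3 2/3 stops brighter. Shutter speed: 5 → 4 → 3.2 → 2.5 → 2 → 1.6 → 1.3 → 1 → 0.8 → 0.6 → 0.5 → 0.4.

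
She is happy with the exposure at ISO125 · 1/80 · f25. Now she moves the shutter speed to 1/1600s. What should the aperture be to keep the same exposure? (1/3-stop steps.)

Shutter speed: 1/80 → 1/100 → 1/125 → 1/160 → 1/200 → 1/250 → 1/320 → 1/400 → 1/500 → 1/640 → 1/800 → 1/1000 → 1/1250 → 1/1600 — 4 1/3 stops shorter (darker).
Need 4 1/3 stops brighter from the aperture: f/25 → f/22 → f/20 → f/18 → f/16 → f/14 → f/13 → f/11 → f/10 → f/9 → f/8 → f/7.1 → f/6.3 → f/5.6.

f/5.6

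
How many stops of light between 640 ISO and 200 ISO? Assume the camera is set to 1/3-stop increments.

640 → 500 → 400 → 320 → 250 → 200 — count the steps: 5 third-stops = 1 2/3 stops.

1 2/3 stops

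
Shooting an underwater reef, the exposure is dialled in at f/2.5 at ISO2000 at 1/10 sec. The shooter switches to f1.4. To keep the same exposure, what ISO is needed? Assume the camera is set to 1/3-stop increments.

ISO 640

Aperture: f/2.5 → f/2.2 → f/2 → f/1.8 → f/1.6 → f/1.4 — 1 2/3 stops opened up (brighter).
Need 1 2/3 stops darker from the ISO: 2000 → 1600 → 1250 → 1000 → 800 → 640.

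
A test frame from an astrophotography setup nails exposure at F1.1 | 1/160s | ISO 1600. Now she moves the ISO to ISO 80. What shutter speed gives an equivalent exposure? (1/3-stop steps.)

1/8s

ISO: 1600 → 1250 → 1000 → 800 → 640 → 500 → 400 → 320 → 250 → 200 → 160 → 125 → 100 → 80 — 4 1/3 stops dropped (darker).
Need 4 1/3 stops brighter from the shutter speed: 1/160 → 1/125 → 1/100 → 1/80 → 1/60 → 1/50 → 1/40 → 1/30 → 1/25 → 1/20 → 1/15 → 1/13 → 1/10 → 1/8.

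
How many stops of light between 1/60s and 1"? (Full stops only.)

1/60 → 1/30 → 1/15 → 1/8 → 1/4 → 1/2 → 1 — count the steps: 6 stops.

6 stops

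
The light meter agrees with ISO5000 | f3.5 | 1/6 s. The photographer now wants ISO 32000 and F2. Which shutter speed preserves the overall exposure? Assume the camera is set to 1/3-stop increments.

ISO: 5000 → 6400 → 8000 → 10000 → 12800 → 16000 → 20000 → 25600 → 32000 — 2 2/3 stops higher (brighter).
Aperture: f/3.5 → f/3.2 → f/2.8 → f/2.5 → f/2.2 → f/2 — 1 2/3 stops opened up (brighter).
Net change so far: 4 1/3 stops brighter. Offset with the shutter speed: 1/6 → 1/8 → 1/10 → 1/13 → 1/15 → 1/20 → 1/25 → 1/30 → 1/40 → 1/50 → 1/60 → 1/80 → 1/100 → 1/125.

1/125s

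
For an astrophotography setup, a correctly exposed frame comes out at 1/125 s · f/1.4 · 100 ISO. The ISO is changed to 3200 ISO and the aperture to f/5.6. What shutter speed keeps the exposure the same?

1/250s

ISO: 100 → 200 → 400 → 800 → 1600 → 3200 — 5 stops raised (brighter).
Aperture: f/1.4 → f/2 → f/2.8 → f/4 → f/5.6 — 4 stops smaller aperture (darker).
Net change so far: 1 stop brighter. Offset with the shutter speed: 1/125 → 1/250.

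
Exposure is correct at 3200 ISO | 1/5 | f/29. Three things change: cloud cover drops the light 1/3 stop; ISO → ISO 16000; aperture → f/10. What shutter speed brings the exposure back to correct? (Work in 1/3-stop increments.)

1/160s

Scene light: 1/3 stop darker.
ISO: 3200 → 4000 → 5000 → 6400 → 8000 → 10000 → 12800 → 16000 — 2 1/3 stops higher (brighter).
Aperture: f/29 → f/25 → f/22 → f/20 → f/18 → f/16 → f/14 → f/13 → f/11 → f/10 — 3 stops wider (brighter).
Net so far: 5 stops brighter. Shutter speed: 1/5 → 1/6 → 1/8 → 1/10 → 1/13 → 1/15 → 1/20 → 1/25 → 1/30 → 1/40 → 1/50 → 1/60 → 1/80 → 1/100 → 1/125 → 1/160.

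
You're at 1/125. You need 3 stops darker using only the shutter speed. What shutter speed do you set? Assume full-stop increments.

Shutter speed: 1/125 → 1/250 → 1/500 → 1/1000 — 3 stops shorter (darker).

1/1000s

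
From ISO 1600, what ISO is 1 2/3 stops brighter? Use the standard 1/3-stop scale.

ISO 5000

ISO: 1600 → 2000 → 2500 → 3200 → 4000 → 5000 — 1 2/3 stops raised (brighter).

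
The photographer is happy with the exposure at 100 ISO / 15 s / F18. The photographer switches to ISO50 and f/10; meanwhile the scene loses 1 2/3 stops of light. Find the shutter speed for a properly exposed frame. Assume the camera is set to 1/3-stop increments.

Scene light: 1 2/3 stops darker.
ISO: 100 → 80 → 64 → 50 — 1 stop dropped (darker).
Aperture: f/18 → f/16 → f/14 → f/13 → f/11 → f/10 — 1 2/3 stops larger aperture (brighter).
Net so far: 1 stop darker. Shutter speed: 15 → 20 → 25 → 30.

30 s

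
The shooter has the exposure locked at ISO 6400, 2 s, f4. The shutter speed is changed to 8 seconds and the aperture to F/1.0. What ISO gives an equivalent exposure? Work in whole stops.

ISO 100

Shutter speed: 2 → 4 → 8 — 2 stops slower (brighter).
Aperture: f/4 → f/2.8 → f/2 → f/1.4 → f/1.0 — 4 stops opened up (brighter).
Net change so far: 6 stops brighter. Offset with the ISO: 6400 → 3200 → 1600 → 800 → 400 → 200 → 100.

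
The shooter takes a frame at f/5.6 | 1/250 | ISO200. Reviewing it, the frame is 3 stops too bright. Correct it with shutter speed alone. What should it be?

1/2000s

Overexposed by 3 stops → need 3 stops darker.
Shutter speed: 1/250 → 1/500 → 1/1000 → 1/2000.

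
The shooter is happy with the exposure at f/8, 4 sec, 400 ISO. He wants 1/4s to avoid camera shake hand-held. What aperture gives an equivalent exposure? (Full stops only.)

f/2

Shutter speed: 4 → 2 → 1 → 1/2 → 1/4 — 4 stops shorter (darker).
Need 4 stops brighter from the aperture: f/8 → f/5.6 → f/4 → f/2.8 → f/2.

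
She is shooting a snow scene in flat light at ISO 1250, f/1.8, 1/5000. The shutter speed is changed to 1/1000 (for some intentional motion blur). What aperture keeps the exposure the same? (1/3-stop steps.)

f/4

Shutter speed: 1/5000 → 1/4000 → 1/3200 → 1/2500 → 1/2000 → 1/1600 → 1/1250 → 1/1000 — 2 1/3 stops slower (brighter).
Need 2 1/3 stops darker from the aperture: f/1.8 → f/2 → f/2.2 → f/2.5 → f/2.8 → f/3.2 → f/3.5 → f/4.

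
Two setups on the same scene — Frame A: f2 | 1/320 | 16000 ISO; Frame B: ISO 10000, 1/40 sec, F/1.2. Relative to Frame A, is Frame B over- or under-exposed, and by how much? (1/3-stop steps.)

3 2/3 stops brighter

Aperture: f/2 → f/1.8 → f/1.6 → f/1.4 → f/1.2 — 1 1/3 stops opened up (brighter).
Shutter speed: 1/320 → 1/250 → 1/200 → 1/160 → 1/125 → 1/100 → 1/80 → 1/60 → 1/50 → 1/40 — 3 stops longer (brighter).
ISO: 16000 → 12800 → 10000 — 2/3 stop dropped (darker).
Net: +1 1/3 +3 −2/3 = +3 2/3 stops.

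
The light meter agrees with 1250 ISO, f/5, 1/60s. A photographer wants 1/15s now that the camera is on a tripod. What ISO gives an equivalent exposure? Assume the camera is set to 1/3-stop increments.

ISO 320

Shutter speed: 1/60 → 1/50 → 1/40 → 1/30 → 1/25 → 1/20 → 1/15 — 2 stops slower (brighter).
Need 2 stops darker from the ISO: 1250 → 1000 → 800 → 640 → 500 → 400 → 320.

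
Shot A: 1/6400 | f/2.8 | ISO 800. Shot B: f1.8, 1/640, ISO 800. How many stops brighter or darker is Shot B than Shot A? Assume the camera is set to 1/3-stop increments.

Aperture: f/2.8 → f/2.5 → f/2.2 → f/2 → f/1.8 — 1 1/3 stops larger aperture (brighter).
Shutter speed: 1/6400 → 1/5000 → 1/4000 → 1/3200 → 1/2500 → 1/2000 → 1/1600 → 1/1250 → 1/1000 → 1/800 → 1/640 — 3 1/3 stops slower (brighter).
ISO: unchanged.
Net: +1 1/3 +3 1/3 = +4 2/3 stops.

4 2/3 stops brighter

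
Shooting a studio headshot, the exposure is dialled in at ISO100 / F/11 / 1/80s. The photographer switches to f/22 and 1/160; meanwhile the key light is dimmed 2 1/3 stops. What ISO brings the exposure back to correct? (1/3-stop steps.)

Scene light: 2 1/3 stops darker.
Aperture: f/11 → f/13 → f/14 → f/16 → f/18 → f/20 → f/22 — 2 stops narrower (darker).
Shutter speed: 1/80 → 1/100 → 1/125 → 1/160 — 1 stop faster (darker).
Net so far: 5 1/3 stops darker. ISO: 100 → 125 → 160 → 200 → 250 → 320 → 400 → 500 → 640 → 800 → 1000 → 1250 → 1600 → 2000 → 2500 → 3200 → 4000.

ISO 4000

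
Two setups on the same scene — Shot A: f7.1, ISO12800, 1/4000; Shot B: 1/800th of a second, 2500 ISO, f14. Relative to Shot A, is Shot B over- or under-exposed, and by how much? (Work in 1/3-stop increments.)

2 stops darker

Aperture: f/7.1 → f/8 → f/9 → f/10 → f/11 → f/13 → f/14 — 2 stops narrower (darker).
Shutter speed: 1/4000 → 1/3200 → 1/2500 → 1/2000 → 1/1600 → 1/1250 → 1/1000 → 1/800 — 2 1/3 stops slower (brighter).
ISO: 12800 → 10000 → 8000 → 6400 → 5000 → 4000 → 3200 → 2500 — 2 1/3 stops dropped (darker).
Net: −2 +2 1/3 −2 1/3 = −2 stops.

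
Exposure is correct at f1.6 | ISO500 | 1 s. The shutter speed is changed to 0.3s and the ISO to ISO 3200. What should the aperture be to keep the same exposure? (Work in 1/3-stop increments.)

Shutter speed: 1 → 0.8 → 0.6 → 0.5 → 0.4 → 0.3 — 1 2/3 stops faster (darker).
ISO: 500 → 640 → 800 → 1000 → 1250 → 1600 → 2000 → 2500 → 3200 — 2 2/3 stops higher (brighter).
Net change so far: 1 stop brighter. Offset with the aperture: f/1.6 → f/1.8 → f/2 → f/2.2.

f/2.2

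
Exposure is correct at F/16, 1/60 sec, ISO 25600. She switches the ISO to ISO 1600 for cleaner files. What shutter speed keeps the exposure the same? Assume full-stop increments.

ISO: 25600 → 12800 → 6400 → 3200 → 1600 — 4 stops lower (darker).
Need 4 stops brighter from the shutter speed: 1/60 → 1/30 → 1/15 → 1/8 → 1/4.

1/4s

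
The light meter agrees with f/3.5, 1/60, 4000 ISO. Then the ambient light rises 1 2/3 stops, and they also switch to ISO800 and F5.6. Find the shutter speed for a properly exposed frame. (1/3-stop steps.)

1/15s

Scene light: 1 2/3 stops brighter.
ISO: 4000 → 3200 → 2500 → 2000 → 1600 → 1250 → 1000 → 800 — 2 1/3 stops dropped (darker).
Aperture: f/3.5 → f/4 → f/4.5 → f/5 → f/5.6 — 1 1/3 stops stopped down (darker).
Net so far: 2 stops darker. Shutter speed: 1/60 → 1/50 → 1/40 → 1/30 → 1/25 → 1/20 → 1/15.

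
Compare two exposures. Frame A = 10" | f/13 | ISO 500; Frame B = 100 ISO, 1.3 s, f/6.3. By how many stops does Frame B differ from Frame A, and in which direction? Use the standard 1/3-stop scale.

Aperture: f/13 → f/11 → f/10 → f/9 → f/8 → f/7.1 → f/6.3 — 2 stops wider (brighter).
Shutter speed: 10 → 8 → 6 → 5 → 4 → 3.2 → 2.5 → 2 → 1.6 → 1.3 — 3 stops shorter (darker).
ISO: 500 → 400 → 320 → 250 → 200 → 160 → 125 → 100 — 2 1/3 stops lower (darker).
Net: +2 −3 −2 1/3 = −3 1/3 stops.

3 1/3 stops darker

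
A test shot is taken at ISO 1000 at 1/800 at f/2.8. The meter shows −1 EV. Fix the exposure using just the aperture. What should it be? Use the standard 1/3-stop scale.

f/2

Underexposed by 1 stop → need 1 stop brighter.
Aperture: f/2.8 → f/2.5 → f/2.2 → f/2.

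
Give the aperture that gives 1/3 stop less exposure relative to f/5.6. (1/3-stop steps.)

f/6.3

Aperture: f/5.6 → f/6.3 — 1/3 stop smaller aperture (darker).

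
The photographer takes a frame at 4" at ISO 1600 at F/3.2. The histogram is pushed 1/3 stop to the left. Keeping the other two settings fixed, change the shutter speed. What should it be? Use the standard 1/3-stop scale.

5 s

Underexposed by 1/3 stop → need 1/3 stop brighter.
Shutter speed: 4 → 5.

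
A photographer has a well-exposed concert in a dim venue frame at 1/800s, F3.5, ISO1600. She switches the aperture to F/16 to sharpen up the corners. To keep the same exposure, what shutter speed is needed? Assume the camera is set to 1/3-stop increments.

Aperture: f/3.5 → f/4 → f/4.5 → f/5 → f/5.6 → f/6.3 → f/7.1 → f/8 → f/9 → f/10 → f/11 → f/13 → f/14 → f/16 — 4 1/3 stops narrower (darker).
Need 4 1/3 stops brighter from the shutter speed: 1/800 → 1/640 → 1/500 → 1/400 → 1/320 → 1/250 → 1/200 → 1/160 → 1/125 → 1/100 → 1/80 → 1/60 → 1/50 → 1/40.

1/40s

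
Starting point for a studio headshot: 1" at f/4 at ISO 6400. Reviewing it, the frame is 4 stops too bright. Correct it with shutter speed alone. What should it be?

Overexposed by 4 stops → need 4 stops darker.
Shutter speed: 1 → 1/2 → 1/4 → 1/8 → 1/15.

1/15s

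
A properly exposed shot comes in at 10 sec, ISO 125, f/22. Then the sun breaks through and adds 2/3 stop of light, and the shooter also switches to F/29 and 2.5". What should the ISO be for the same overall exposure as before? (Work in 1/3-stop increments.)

Scene light: 2/3 stop brighter.
Aperture: f/22 → f/25 → f/29 — 2/3 stop stopped down (darker).
Shutter speed: 10 → 8 → 6 → 5 → 4 → 3.2 → 2.5 — 2 stops faster (darker).
Net so far: 2 stops darker. ISO: 125 → 160 → 200 → 250 → 320 → 400 → 500.

ISO 500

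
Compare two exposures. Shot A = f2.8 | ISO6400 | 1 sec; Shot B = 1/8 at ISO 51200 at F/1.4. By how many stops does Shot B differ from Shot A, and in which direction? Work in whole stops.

2 stops brighter

Aperture: f/2.8 → f/2 → f/1.4 — 2 stops wider (brighter).
Shutter speed: 1 → 1/2 → 1/4 → 1/8 — 3 stops faster (darker).
ISO: 6400 → 12800 → 25600 → 51200 — 3 stops higher (brighter).
Net: +2 −3 +3 = +2 stops.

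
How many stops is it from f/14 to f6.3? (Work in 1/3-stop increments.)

f/14 → f/13 → f/11 → f/10 → f/9 → f/8 → f/7.1 → f/6.3 — count the steps: 7 third-stops = 2 1/3 stops.

2 1/3 stops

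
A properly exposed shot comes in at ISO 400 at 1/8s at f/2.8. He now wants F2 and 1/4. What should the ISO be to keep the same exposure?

ISO 100

Aperture: f/2.8 → f/2 — 1 stop opened up (brighter).
Shutter speed: 1/8 → 1/4 — 1 stop slower (brighter).
Net change so far: 2 stops brighter. Offset with the ISO: 400 → 200 → 100.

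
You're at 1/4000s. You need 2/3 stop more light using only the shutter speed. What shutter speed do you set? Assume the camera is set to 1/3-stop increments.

1/2500s

Shutter speed: 1/4000 → 1/3200 → 1/2500 — 2/3 stop longer (brighter).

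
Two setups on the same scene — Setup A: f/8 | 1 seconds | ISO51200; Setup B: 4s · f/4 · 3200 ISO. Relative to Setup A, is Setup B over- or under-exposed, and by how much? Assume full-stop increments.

Aperture: f/8 → f/5.6 → f/4 — 2 stops opened up (brighter).
Shutter speed: 1 → 2 → 4 — 2 stops longer (brighter).
ISO: 51200 → 25600 → 12800 → 6400 → 3200 — 4 stops dropped (darker).
Net: +2 +2 −4 = 0 stops.

same exposure (0 stops)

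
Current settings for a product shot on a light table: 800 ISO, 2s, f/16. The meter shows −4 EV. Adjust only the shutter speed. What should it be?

30 s

Underexposed by 4 stops → need 4 stops brighter.
Shutter speed: 2 → 4 → 8 → 15 → 30.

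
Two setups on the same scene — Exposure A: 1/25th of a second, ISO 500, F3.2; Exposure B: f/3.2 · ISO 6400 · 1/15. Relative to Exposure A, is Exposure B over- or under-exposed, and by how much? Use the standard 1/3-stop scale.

4 1/3 stops brighter

Aperture: unchanged.
Shutter speed: 1/25 → 1/20 → 1/15 — 2/3 stop longer (brighter).
ISO: 500 → 640 → 800 → 1000 → 1250 → 1600 → 2000 → 2500 → 3200 → 4000 → 5000 → 6400 — 3 2/3 stops higher (brighter).
Net: +2/3 +3 2/3 = +4 1/3 stops.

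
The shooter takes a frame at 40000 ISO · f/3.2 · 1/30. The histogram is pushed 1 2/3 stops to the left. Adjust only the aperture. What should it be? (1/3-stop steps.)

Underexposed by 1 2/3 stops → need 1 2/3 stops brighter.
Aperture: f/3.2 → f/2.8 → f/2.5 → f/2.2 → f/2 → f/1.8.

f/1.8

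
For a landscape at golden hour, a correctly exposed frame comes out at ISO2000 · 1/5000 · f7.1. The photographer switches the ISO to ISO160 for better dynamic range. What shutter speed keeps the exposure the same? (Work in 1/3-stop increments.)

ISO: 2000 → 1600 → 1250 → 1000 → 800 → 640 → 500 → 400 → 320 → 250 → 200 → 160 — 3 2/3 stops dropped (darker).
Need 3 2/3 stops brighter from the shutter speed: 1/5000 → 1/4000 → 1/3200 → 1/2500 → 1/2000 → 1/1600 → 1/1250 → 1/1000 → 1/800 → 1/640 → 1/500 → 1/400.

1/400s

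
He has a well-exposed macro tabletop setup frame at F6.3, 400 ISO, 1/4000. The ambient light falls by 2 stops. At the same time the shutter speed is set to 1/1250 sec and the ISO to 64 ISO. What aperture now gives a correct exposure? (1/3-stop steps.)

f/2.2

Scene light: 2 stops darker.
Shutter speed: 1/4000 → 1/3200 → 1/2500 → 1/2000 → 1/1600 → 1/1250 — 1 2/3 stops longer (brighter).
ISO: 400 → 320 → 250 → 200 → 160 → 125 → 100 → 80 → 64 — 2 2/3 stops lower (darker).
Net so far: 3 stops darker. Aperture: f/6.3 → f/5.6 → f/5 → f/4.5 → f/4 → f/3.5 → f/3.2 → f/2.8 → f/2.5 → f/2.2.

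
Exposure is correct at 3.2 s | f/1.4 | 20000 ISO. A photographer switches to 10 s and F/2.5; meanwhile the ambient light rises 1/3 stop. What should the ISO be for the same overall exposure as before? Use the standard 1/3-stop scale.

ISO 16000

Scene light: 1/3 stop brighter.
Shutter speed: 3.2 → 4 → 5 → 6 → 8 → 10 — 1 2/3 stops slower (brighter).
Aperture: f/1.4 → f/1.6 → f/1.8 → f/2 → f/2.2 → f/2.5 — 1 2/3 stops stopped down (darker).
Net so far: 1/3 stop brighter. ISO: 20000 → 16000.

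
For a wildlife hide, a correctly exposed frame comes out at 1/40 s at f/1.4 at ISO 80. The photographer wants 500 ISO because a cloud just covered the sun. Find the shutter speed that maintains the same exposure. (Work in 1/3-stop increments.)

ISO: 80 → 100 → 125 → 160 → 200 → 250 → 320 → 400 → 500 — 2 2/3 stops raised (brighter).
Need 2 2/3 stops darker from the shutter speed: 1/40 → 1/50 → 1/60 → 1/80 → 1/100 → 1/125 → 1/160 → 1/200 → 1/250.

1/250s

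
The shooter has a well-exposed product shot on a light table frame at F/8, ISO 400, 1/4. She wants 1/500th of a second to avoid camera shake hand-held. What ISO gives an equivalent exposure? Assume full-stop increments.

Shutter speed: 1/4 → 1/8 → 1/15 → 1/30 → 1/60 → 1/125 → 1/250 → 1/500 — 7 stops shorter (darker).
Need 7 stops brighter from the ISO: 400 → 800 → 1600 → 3200 → 6400 → 12800 → 25600 → 51200.

ISO 51200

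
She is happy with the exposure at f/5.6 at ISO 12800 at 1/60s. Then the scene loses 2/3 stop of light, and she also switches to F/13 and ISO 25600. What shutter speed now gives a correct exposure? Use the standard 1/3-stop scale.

Scene light: 2/3 stop darker.
Aperture: f/5.6 → f/6.3 → f/7.1 → f/8 → f/9 → f/10 → f/11 → f/13 — 2 1/3 stops smaller aperture (darker).
ISO: 12800 → 16000 → 20000 → 25600 — 1 stop raised (brighter).
Net so far: 2 stops darker. Shutter speed: 1/60 → 1/50 → 1/40 → 1/30 → 1/25 → 1/20 → 1/15.

1/15s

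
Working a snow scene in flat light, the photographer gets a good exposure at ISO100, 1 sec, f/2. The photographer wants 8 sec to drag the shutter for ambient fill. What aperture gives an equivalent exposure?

f/5.6

Shutter speed: 1 → 2 → 4 → 8 — 3 stops slower (brighter).
Need 3 stops darker from the aperture: f/2 → f/2.8 → f/4 → f/5.6.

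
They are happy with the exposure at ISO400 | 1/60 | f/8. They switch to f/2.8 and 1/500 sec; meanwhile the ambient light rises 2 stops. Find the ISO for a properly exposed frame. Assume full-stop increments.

Scene light: 2 stops brighter.
Aperture: f/8 → f/5.6 → f/4 → f/2.8 — 3 stops wider (brighter).
Shutter speed: 1/60 → 1/125 → 1/250 → 1/500 — 3 stops shorter (darker).
Net so far: 2 stops brighter. ISO: 400 → 200 → 100.

ISO 100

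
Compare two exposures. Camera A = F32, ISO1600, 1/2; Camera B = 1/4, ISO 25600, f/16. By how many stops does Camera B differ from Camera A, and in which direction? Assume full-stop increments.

5 stops brighter

Aperture: f/32 → f/22 → f/16 — 2 stops opened up (brighter).
Shutter speed: 1/2 → 1/4 — 1 stop faster (darker).
ISO: 1600 → 3200 → 6400 → 12800 → 25600 — 4 stops higher (brighter).
Net: +2 −1 +4 = +5 stops.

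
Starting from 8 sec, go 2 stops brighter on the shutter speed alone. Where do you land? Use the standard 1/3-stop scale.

30 s

Shutter speed: 8 → 10 → 13 → 15 → 20 → 25 → 30 — 2 stops longer (brighter).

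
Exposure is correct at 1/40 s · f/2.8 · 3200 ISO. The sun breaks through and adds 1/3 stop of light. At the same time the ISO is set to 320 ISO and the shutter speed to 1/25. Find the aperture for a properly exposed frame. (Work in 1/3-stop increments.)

Scene light: 1/3 stop brighter.
ISO: 3200 → 2500 → 2000 → 1600 → 1250 → 1000 → 800 → 640 → 500 → 400 → 320 — 3 1/3 stops lower (darker).
Shutter speed: 1/40 → 1/30 → 1/25 — 2/3 stop longer (brighter).
Net so far: 2 1/3 stops darker. Aperture: f/2.8 → f/2.5 → f/2.2 → f/2 → f/1.8 → f/1.6 → f/1.4 → f/1.2.

f/1.2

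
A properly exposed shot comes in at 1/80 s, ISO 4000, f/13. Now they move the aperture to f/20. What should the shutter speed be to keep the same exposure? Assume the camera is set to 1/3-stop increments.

Aperture: f/13 → f/14 → f/16 → f/18 → f/20 — 1 1/3 stops narrower (darker).
Need 1 1/3 stops brighter from the shutter speed: 1/80 → 1/60 → 1/50 → 1/40 → 1/30.

1/30s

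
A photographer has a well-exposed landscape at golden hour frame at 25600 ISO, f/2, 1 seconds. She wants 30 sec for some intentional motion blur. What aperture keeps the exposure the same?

f/11

Shutter speed: 1 → 2 → 4 → 8 → 15 → 30 — 5 stops slower (brighter).
Need 5 stops darker from the aperture: f/2 → f/2.8 → f/4 → f/5.6 → f/8 → f/11.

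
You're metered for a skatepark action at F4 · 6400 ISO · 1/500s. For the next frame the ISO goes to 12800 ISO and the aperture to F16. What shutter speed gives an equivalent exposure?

ISO: 6400 → 12800 — 1 stop raised (brighter).
Aperture: f/4 → f/5.6 → f/8 → f/11 → f/16 — 4 stops narrower (darker).
Net change so far: 3 stops darker. Offset with the shutter speed: 1/500 → 1/250 → 1/125 → 1/60.

1/60s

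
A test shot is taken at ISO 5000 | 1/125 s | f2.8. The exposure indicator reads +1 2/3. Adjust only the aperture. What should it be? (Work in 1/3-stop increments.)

f/5

Overexposed by 1 2/3 stops → need 1 2/3 stops darker.
Aperture: f/2.8 → f/3.2 → f/3.5 → f/4 → f/4.5 → f/5.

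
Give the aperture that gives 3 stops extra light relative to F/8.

f/2.8

Aperture: f/8 → f/5.6 → f/4 → f/2.8 — 3 stops opened up (brighter).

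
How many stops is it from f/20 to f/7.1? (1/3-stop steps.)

f/20 → f/18 → f/16 → f/14 → f/13 → f/11 → f/10 → f/9 → f/8 → f/7.1 — count the steps: 9 third-stops = 3 stops.

3 stops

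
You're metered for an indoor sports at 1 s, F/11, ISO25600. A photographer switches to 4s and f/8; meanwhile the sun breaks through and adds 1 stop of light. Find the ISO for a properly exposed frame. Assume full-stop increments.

ISO 1600

Scene light: 1 stop brighter.
Shutter speed: 1 → 2 → 4 — 2 stops longer (brighter).
Aperture: f/11 → f/8 — 1 stop opened up (brighter).
Net so far: 4 stops brighter. ISO: 25600 → 12800 → 6400 → 3200 → 1600.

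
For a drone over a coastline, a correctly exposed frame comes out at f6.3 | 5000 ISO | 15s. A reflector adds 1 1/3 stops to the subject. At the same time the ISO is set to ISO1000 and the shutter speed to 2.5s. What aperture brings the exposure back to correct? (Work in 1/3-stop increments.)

Scene light: 1 1/3 stops brighter.
ISO: 5000 → 4000 → 3200 → 2500 → 2000 → 1600 → 1250 → 1000 — 2 1/3 stops dropped (darker).
Shutter speed: 15 → 13 → 10 → 8 → 6 → 5 → 4 → 3.2 → 2.5 — 2 2/3 stops faster (darker).
Net so far: 3 2/3 stops darker. Aperture: f/6.3 → f/5.6 → f/5 → f/4.5 → f/4 → f/3.5 → f/3.2 → f/2.8 → f/2.5 → f/2.2 → f/2 → f/1.8.

f/1.8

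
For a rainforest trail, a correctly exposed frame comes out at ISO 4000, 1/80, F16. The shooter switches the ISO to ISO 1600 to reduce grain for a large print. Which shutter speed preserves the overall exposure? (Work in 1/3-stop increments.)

ISO: 4000 → 3200 → 2500 → 2000 → 1600 — 1 1/3 stops lower (darker).
Need 1 1/3 stops brighter from the shutter speed: 1/80 → 1/60 → 1/50 → 1/40 → 1/30.

1/30s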